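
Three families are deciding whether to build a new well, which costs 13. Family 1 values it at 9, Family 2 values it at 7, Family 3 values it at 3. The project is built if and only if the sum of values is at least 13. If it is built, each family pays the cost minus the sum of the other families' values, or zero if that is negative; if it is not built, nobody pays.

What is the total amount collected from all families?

4

Total value 19 ≥ cost 13, so it is built.
Family 1: others sum to 10; max(0, 13 - 10) = 3.
Family 2: others sum to 12; max(0, 13 - 12) = 1.
Family 3: others sum to 16; max(0, 13 - 16) = 0.
Total collected = 3 + 1 + 0 = 4.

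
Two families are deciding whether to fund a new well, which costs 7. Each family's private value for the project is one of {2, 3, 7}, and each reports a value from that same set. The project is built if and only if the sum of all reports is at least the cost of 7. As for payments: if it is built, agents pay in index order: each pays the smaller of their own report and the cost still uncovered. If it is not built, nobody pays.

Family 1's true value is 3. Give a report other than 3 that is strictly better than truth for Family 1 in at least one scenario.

2

Suppose Family 2 reports 7.
Report 3: project built, pays 3, utility 3 - 3 = 0.
Report 2: project built, pays 2, utility 3 - 2 = 1.
So reporting 2 beats truth here (1 > 0).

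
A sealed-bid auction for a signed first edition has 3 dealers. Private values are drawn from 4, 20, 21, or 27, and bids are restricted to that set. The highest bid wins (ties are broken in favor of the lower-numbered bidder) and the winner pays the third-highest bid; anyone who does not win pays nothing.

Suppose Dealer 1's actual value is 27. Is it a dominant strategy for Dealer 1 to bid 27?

Check each profile of the others' bids and compare truth against every alternative bid.
Others bid (4, 27): truth gives 23, best alternative gives 0.
Others bid (27, 4): truth gives 23, best alternative gives 0.
Others bid (20, 27): truth gives 7, best alternative gives 0.
Others bid (27, 20): truth gives 7, best alternative gives 0.
Others bid (21, 27): truth gives 6, best alternative gives 0.
Others bid (27, 21): truth gives 6, best alternative gives 0.
(Remaining 10 profiles checked similarly; truth is weakly best in each.)
In every case the truthful bid is at least as good as any alternative, so it is a dominant strategy.

Yes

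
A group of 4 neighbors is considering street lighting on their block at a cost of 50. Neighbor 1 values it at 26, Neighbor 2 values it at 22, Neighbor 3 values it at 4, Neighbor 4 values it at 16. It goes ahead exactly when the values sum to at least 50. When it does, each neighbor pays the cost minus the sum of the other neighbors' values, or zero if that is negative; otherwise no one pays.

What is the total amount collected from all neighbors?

Total value 68 ≥ cost 50, so it is built.
Neighbor 1: others sum to 42; max(0, 50 - 42) = 8.
Neighbor 2: others sum to 46; max(0, 50 - 46) = 4.
Neighbor 3: others sum to 64; max(0, 50 - 64) = 0.
Neighbor 4: others sum to 52; max(0, 50 - 52) = 0.
Total collected = 8 + 4 + 0 + 0 = 12.

12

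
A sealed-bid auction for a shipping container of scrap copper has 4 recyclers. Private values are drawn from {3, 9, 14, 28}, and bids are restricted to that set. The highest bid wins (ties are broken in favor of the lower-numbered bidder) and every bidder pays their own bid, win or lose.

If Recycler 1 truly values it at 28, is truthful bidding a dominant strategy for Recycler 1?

No

Consider the case where Recycler 2 bids 3, Recycler 3 bids 3 and Recycler 4 bids 3.
Truthful bid 28: wins, pays 28, utility 28 - 28 = 0.
Bid 3 instead: wins, pays 3, utility 28 - 3 = 25.
Since 25 > 0, bidding 3 is strictly better here, so truthful bidding is not dominant.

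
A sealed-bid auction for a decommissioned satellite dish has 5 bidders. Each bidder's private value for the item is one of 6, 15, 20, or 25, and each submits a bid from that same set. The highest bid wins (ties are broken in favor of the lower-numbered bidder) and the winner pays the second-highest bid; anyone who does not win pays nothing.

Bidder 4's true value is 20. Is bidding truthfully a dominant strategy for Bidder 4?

Yes

Check each profile of the others' bids and compare truth against every alternative bid.
Others bid (6, 6, 6, 6): truth gives 14, best alternative gives 14.
Others bid (6, 6, 6, 15): truth gives 5, best alternative gives 5.
Others bid (6, 6, 15, 6): truth gives 5, best alternative gives 5.
Others bid (6, 6, 15, 15): truth gives 5, best alternative gives 5.
Others bid (6, 15, 6, 6): truth gives 5, best alternative gives 5.
Others bid (6, 15, 6, 15): truth gives 5, best alternative gives 5.
(Remaining 250 profiles checked similarly; truth is weakly best in each.)
In every case the truthful bid is at least as good as any alternative, so it is a dominant strategy.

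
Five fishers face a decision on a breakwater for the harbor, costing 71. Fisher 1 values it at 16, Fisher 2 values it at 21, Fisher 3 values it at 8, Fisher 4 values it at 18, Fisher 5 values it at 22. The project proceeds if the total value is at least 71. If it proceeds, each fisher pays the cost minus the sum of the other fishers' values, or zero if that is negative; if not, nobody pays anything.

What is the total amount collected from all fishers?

Total value 85 ≥ cost 71, so it is built.
Fisher 1: others sum to 69; max(0, 71 - 69) = 2.
Fisher 2: others sum to 64; max(0, 71 - 64) = 7.
Fisher 3: others sum to 77; max(0, 71 - 77) = 0.
Fisher 4: others sum to 67; max(0, 71 - 67) = 4.
Fisher 5: others sum to 63; max(0, 71 - 63) = 8.
Total collected = 2 + 7 + 0 + 4 + 8 = 21.

21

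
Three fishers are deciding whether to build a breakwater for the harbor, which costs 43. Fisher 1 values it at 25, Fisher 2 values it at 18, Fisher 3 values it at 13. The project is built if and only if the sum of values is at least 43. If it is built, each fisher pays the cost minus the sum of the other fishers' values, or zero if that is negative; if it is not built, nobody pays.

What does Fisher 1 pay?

Total value 56 ≥ cost 43, so the project is built.
The other fishers' values sum to 31.
Cost minus that sum is 43 - 31 = 12.

12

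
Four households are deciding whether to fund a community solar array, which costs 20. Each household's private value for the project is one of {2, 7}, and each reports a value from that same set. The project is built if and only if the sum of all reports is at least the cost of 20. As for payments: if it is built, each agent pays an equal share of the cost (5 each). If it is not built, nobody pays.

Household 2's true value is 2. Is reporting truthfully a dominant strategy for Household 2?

Yes

Check each profile of the others' reports and compare truth against every alternative report.
Others report (2, 7, 7): truth gives 0, best alternative gives -3.
Others report (7, 2, 7): truth gives 0, best alternative gives -3.
Others report (7, 7, 2): truth gives 0, best alternative gives -3.
Others report (7, 7, 7): truth gives -3, best alternative gives -3.
Others report (2, 2, 2): truth gives 0, best alternative gives 0.
Others report (2, 2, 7): truth gives 0, best alternative gives 0.
(Remaining 2 profiles checked similarly; truth is weakly best in each.)
In every case the truthful report is at least as good as any alternative, so it is a dominant strategy.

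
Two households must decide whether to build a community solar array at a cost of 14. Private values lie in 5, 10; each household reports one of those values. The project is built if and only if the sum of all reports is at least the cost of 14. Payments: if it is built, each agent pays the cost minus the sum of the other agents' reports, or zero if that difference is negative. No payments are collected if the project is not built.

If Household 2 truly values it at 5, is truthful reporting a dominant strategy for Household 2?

Yes

Check each profile of the others' reports and compare truth against every alternative report.
Others report (5): truth gives 0, best alternative gives -4.
Others report (10): truth gives 1, best alternative gives 1.
In every case the truthful report is at least as good as any alternative, so it is a dominant strategy.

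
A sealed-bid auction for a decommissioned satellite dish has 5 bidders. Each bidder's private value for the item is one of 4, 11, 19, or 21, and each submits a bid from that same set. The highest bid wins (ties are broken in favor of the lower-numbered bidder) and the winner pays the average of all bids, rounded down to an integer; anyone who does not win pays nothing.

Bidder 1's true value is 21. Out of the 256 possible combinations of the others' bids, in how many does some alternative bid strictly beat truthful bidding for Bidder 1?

Others bid (4, 4, 4, 4): truth gives 14; bid 4 gives 17 > 14. Violating.
Others bid (4, 4, 4, 11): truth gives 13; bid 11 gives 15 > 13. Violating.
Others bid (4, 4, 11, 4): truth gives 13; bid 11 gives 15 > 13. Violating.
Others bid (4, 4, 11, 11): truth gives 11; bid 11 gives 13 > 11. Violating.
Others bid (4, 4, 4, 19): truth gives 11; no alternative beats it.
Others bid (4, 4, 4, 21): truth gives 11; no alternative beats it.
(Checking all 256 profiles: 34 have a profitable deviation, 222 do not.)

34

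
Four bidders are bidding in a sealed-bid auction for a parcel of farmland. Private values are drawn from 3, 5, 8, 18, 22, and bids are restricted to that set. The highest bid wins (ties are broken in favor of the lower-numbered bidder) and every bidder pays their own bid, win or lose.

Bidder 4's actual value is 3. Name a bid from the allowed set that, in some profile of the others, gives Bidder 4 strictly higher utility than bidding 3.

Suppose Bidder 1 bids 3, Bidder 2 bids 3 and Bidder 3 bids 3.
Bid 3: loses but pays 3, utility -3.
Bid 5: wins, pays 5, utility 3 - 5 = -2.
So bidding 5 beats truth here (-2 > -3).

5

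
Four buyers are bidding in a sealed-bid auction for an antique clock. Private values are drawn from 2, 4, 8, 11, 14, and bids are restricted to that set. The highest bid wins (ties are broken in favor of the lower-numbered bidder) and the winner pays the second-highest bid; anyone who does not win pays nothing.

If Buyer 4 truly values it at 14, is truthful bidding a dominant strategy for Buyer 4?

Yes

Check each profile of the others' bids and compare truth against every alternative bid.
Others bid (2, 2, 11): truth gives 3, best alternative gives 0.
Others bid (2, 4, 11): truth gives 3, best alternative gives 0.
Others bid (2, 8, 11): truth gives 3, best alternative gives 0.
Others bid (2, 11, 2): truth gives 3, best alternative gives 0.
Others bid (2, 11, 4): truth gives 3, best alternative gives 0.
Others bid (2, 11, 8): truth gives 3, best alternative gives 0.
(Remaining 119 profiles checked similarly; truth is weakly best in each.)
In every case the truthful bid is at least as good as any alternative, so it is a dominant strategy.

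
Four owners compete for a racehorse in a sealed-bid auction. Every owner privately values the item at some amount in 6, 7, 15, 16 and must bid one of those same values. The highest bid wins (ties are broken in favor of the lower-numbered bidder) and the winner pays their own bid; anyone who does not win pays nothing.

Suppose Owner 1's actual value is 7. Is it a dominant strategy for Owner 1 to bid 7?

Consider the case where Owner 2 bids 6, Owner 3 bids 6 and Owner 4 bids 6.
Truthful bid 7: wins, pays 7, utility 7 - 7 = 0.
Bid 6 instead: wins, pays 6, utility 7 - 6 = 1.
Since 1 > 0, bidding 6 is strictly better here, so truthful bidding is not dominant.

No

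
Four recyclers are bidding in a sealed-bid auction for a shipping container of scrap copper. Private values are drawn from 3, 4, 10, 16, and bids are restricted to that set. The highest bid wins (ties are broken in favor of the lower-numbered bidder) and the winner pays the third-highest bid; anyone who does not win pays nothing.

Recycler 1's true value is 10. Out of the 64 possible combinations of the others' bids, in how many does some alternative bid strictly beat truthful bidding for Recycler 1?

12

Others bid (3, 3, 16): truth gives 0; bid 16 gives 7 > 0. Violating.
Others bid (3, 4, 16): truth gives 0; bid 16 gives 6 > 0. Violating.
Others bid (3, 16, 3): truth gives 0; bid 16 gives 7 > 0. Violating.
Others bid (3, 16, 4): truth gives 0; bid 16 gives 6 > 0. Violating.
Others bid (3, 3, 3): truth gives 7; no alternative beats it.
Others bid (3, 3, 4): truth gives 7; no alternative beats it.
(Checking all 64 profiles: 12 have a profitable deviation, 52 do not.)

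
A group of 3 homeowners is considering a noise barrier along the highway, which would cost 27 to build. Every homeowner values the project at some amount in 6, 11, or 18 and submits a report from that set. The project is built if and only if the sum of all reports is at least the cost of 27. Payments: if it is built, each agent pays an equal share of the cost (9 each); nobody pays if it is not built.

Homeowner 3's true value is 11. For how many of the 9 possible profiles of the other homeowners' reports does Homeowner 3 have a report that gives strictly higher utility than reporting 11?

Others report (6, 6): truth gives 0; report 18 gives 2 > 0. Violating.
Others report (6, 11): truth gives 2; no alternative beats it.
Others report (6, 18): truth gives 2; no alternative beats it.
(Checking all 9 profiles: 1 has a profitable deviation, 8 do not.)

1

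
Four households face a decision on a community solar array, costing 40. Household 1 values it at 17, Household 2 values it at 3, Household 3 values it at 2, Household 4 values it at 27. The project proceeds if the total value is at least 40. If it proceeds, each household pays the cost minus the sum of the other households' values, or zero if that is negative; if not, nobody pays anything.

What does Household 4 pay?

Total value 49 ≥ cost 40, so the project is built.
The other households' values sum to 22.
Cost minus that sum is 40 - 22 = 18.

18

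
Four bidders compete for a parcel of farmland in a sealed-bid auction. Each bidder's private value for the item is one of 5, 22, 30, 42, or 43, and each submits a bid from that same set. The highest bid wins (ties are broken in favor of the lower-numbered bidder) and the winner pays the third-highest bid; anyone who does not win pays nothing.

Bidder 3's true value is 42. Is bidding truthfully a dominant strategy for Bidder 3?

No

Consider the case where Bidder 1 bids 5, Bidder 2 bids 5 and Bidder 4 bids 43.
Truthful bid 42: loses, pays 0, utility 0.
Bid 43 instead: wins, pays 5, utility 42 - 5 = 37.
Since 37 > 0, bidding 43 is strictly better here, so truthful bidding is not dominant.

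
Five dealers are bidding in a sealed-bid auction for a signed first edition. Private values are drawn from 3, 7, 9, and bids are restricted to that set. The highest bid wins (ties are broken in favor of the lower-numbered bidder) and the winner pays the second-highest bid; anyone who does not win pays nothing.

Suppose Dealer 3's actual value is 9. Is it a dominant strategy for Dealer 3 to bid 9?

Check each profile of the others' bids and compare truth against every alternative bid.
Others bid (3, 7, 3, 3): truth gives 2, best alternative gives 0.
Others bid (3, 7, 3, 7): truth gives 2, best alternative gives 0.
Others bid (3, 7, 7, 3): truth gives 2, best alternative gives 0.
Others bid (3, 7, 7, 7): truth gives 2, best alternative gives 0.
Others bid (7, 3, 3, 3): truth gives 2, best alternative gives 0.
Others bid (7, 3, 3, 7): truth gives 2, best alternative gives 0.
(Remaining 75 profiles checked similarly; truth is weakly best in each.)
In every case the truthful bid is at least as good as any alternative, so it is a dominant strategy.

Yes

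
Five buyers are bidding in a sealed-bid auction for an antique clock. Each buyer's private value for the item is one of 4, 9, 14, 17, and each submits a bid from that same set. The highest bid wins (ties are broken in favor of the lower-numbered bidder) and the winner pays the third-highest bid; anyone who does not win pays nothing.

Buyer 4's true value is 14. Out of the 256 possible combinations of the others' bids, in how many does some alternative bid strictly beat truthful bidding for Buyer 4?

32

Others bid (4, 4, 4, 17): truth gives 0; bid 17 gives 10 > 0. Violating.
Others bid (4, 4, 9, 17): truth gives 0; bid 17 gives 5 > 0. Violating.
Others bid (4, 4, 14, 4): truth gives 0; bid 17 gives 10 > 0. Violating.
Others bid (4, 4, 14, 9): truth gives 0; bid 17 gives 5 > 0. Violating.
Others bid (4, 4, 4, 4): truth gives 10; no alternative beats it.
Others bid (4, 4, 4, 9): truth gives 10; no alternative beats it.
(Checking all 256 profiles: 32 have a profitable deviation, 224 do not.)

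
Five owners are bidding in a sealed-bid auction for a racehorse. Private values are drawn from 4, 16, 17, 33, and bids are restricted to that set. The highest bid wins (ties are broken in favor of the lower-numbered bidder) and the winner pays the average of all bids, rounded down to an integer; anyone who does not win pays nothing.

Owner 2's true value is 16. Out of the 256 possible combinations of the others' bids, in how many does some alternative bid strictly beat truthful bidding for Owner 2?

48

Others bid (4, 4, 4, 17): truth gives 0; bid 17 gives 7 > 0. Violating.
Others bid (4, 4, 4, 33): truth gives 0; bid 33 gives 1 > 0. Violating.
Others bid (4, 4, 16, 17): truth gives 0; bid 17 gives 5 > 0. Violating.
Others bid (4, 4, 17, 4): truth gives 0; bid 17 gives 7 > 0. Violating.
Others bid (4, 4, 4, 4): truth gives 10; no alternative beats it.
Others bid (4, 4, 4, 16): truth gives 8; no alternative beats it.
(Checking all 256 profiles: 48 have a profitable deviation, 208 do not.)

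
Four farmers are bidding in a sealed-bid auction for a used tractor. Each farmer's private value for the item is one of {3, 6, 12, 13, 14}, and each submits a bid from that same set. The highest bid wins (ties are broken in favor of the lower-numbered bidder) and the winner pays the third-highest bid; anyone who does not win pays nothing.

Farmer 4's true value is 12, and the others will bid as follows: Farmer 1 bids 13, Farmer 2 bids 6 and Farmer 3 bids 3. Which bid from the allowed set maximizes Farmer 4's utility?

Bid 3: loses, pays 0, utility 0.
Bid 6: loses, pays 0, utility 0.
Bid 12: loses, pays 0, utility 0.
Bid 13: loses, pays 0, utility 0.
Bid 14: wins, pays 6, utility 12 - 6 = 6.
The best choice is 14 with utility 6.

14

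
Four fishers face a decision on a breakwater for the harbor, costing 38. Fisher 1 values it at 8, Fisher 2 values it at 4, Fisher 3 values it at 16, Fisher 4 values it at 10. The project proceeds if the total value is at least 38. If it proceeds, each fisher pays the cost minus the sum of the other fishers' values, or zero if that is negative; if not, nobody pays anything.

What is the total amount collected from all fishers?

Total value 38 ≥ cost 38, so it is built.
Fisher 1: others sum to 30; max(0, 38 - 30) = 8.
Fisher 2: others sum to 34; max(0, 38 - 34) = 4.
Fisher 3: others sum to 22; max(0, 38 - 22) = 16.
Fisher 4: others sum to 28; max(0, 38 - 28) = 10.
Total collected = 8 + 4 + 16 + 10 = 38.

38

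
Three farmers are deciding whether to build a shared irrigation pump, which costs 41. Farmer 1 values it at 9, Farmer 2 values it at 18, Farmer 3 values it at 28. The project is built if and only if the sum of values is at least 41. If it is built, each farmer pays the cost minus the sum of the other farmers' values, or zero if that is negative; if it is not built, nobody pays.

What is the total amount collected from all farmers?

Total value 55 ≥ cost 41, so it is built.
Farmer 1: others sum to 46; max(0, 41 - 46) = 0.
Farmer 2: others sum to 37; max(0, 41 - 37) = 4.
Farmer 3: others sum to 27; max(0, 41 - 27) = 14.
Total collected = 0 + 4 + 14 = 18.

18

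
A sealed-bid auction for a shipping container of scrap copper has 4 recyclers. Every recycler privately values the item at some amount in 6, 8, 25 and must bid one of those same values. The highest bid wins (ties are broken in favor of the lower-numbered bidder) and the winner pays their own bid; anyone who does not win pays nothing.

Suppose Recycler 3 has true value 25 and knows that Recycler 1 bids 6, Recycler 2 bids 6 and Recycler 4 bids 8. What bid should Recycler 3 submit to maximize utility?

8

Bid 6: loses, pays 0, utility 0.
Bid 8: wins, pays 8, utility 25 - 8 = 17.
Bid 25: wins, pays 25, utility 25 - 25 = 0.
The best choice is 8 with utility 17.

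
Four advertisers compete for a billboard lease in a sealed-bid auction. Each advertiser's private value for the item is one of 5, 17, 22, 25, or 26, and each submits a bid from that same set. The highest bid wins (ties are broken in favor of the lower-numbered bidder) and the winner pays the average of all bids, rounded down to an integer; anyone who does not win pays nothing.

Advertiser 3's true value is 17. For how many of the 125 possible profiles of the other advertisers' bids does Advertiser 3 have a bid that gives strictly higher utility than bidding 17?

Others bid (5, 5, 22): truth gives 0; bid 22 gives 4 > 0. Violating.
Others bid (5, 5, 25): truth gives 0; bid 25 gives 2 > 0. Violating.
Others bid (5, 5, 26): truth gives 0; bid 26 gives 2 > 0. Violating.
Others bid (5, 17, 5): truth gives 0; bid 22 gives 5 > 0. Violating.
Others bid (5, 5, 5): truth gives 9; no alternative beats it.
Others bid (5, 5, 17): truth gives 6; no alternative beats it.
(Checking all 125 profiles: 14 have a profitable deviation, 111 do not.)

14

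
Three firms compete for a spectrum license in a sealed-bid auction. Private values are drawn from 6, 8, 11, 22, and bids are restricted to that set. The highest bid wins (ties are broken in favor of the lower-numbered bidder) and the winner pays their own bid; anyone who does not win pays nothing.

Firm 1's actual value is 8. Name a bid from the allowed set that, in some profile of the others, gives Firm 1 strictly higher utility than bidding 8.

6

Suppose Firm 2 bids 6 and Firm 3 bids 6.
Bid 8: wins, pays 8, utility 8 - 8 = 0.
Bid 6: wins, pays 6, utility 8 - 6 = 2.
So bidding 6 beats truth here (2 > 0).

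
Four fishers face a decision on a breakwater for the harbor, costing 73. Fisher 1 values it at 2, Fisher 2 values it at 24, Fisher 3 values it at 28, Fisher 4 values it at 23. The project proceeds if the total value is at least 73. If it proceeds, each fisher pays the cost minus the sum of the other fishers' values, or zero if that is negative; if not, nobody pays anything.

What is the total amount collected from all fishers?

63

Total value 77 ≥ cost 73, so it is built.
Fisher 1: others sum to 75; max(0, 73 - 75) = 0.
Fisher 2: others sum to 53; max(0, 73 - 53) = 20.
Fisher 3: others sum to 49; max(0, 73 - 49) = 24.
Fisher 4: others sum to 54; max(0, 73 - 54) = 19.
Total collected = 0 + 20 + 24 + 19 = 63.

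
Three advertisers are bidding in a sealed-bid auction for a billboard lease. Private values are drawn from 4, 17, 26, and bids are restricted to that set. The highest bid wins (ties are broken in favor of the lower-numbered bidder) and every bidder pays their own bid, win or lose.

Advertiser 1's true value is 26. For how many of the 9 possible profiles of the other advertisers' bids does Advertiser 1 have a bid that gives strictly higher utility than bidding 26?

Others bid (4, 4): truth gives 0; bid 4 gives 22 > 0. Violating.
Others bid (4, 17): truth gives 0; bid 17 gives 9 > 0. Violating.
Others bid (17, 4): truth gives 0; bid 17 gives 9 > 0. Violating.
Others bid (17, 17): truth gives 0; bid 17 gives 9 > 0. Violating.
Others bid (4, 26): truth gives 0; no alternative beats it.
Others bid (17, 26): truth gives 0; no alternative beats it.
(Checking all 9 profiles: 4 have a profitable deviation, 5 do not.)

4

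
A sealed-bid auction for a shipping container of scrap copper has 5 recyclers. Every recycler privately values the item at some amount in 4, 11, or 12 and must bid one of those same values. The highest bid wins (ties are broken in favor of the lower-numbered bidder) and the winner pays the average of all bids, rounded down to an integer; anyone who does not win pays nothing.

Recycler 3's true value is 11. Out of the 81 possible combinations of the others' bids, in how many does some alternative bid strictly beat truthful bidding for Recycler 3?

28

Others bid (4, 4, 4, 12): truth gives 0; bid 12 gives 4 > 0. Violating.
Others bid (4, 4, 11, 12): truth gives 0; bid 12 gives 3 > 0. Violating.
Others bid (4, 4, 12, 4): truth gives 0; bid 12 gives 4 > 0. Violating.
Others bid (4, 4, 12, 11): truth gives 0; bid 12 gives 3 > 0. Violating.
Others bid (4, 4, 4, 4): truth gives 6; no alternative beats it.
Others bid (4, 4, 4, 11): truth gives 5; no alternative beats it.
(Checking all 81 profiles: 28 have a profitable deviation, 53 do not.)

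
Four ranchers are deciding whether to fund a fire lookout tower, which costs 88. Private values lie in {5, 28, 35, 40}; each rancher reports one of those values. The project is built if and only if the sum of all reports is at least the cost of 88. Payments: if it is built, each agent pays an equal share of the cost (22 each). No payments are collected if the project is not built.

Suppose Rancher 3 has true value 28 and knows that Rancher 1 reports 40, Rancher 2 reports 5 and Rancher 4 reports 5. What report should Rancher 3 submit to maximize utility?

40

Report 5: project not built, utility 0.
Report 28: project not built, utility 0.
Report 35: project not built, utility 0.
Report 40: project built, pays 22, utility 28 - 22 = 6.
The best choice is 40 with utility 6.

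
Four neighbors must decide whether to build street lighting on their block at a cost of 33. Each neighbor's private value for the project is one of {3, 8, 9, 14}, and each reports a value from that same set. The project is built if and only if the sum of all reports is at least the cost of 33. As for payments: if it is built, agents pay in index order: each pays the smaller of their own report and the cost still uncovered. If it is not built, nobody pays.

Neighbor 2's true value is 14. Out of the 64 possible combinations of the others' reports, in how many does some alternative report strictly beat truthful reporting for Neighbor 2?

42

Others report (3, 8, 14): truth gives 0; report 8 gives 6 > 0. Violating.
Others report (3, 9, 14): truth gives 0; report 8 gives 6 > 0. Violating.
Others report (3, 14, 8): truth gives 0; report 8 gives 6 > 0. Violating.
Others report (3, 14, 9): truth gives 0; report 8 gives 6 > 0. Violating.
Others report (3, 3, 3): truth gives 0; no alternative beats it.
Others report (3, 3, 8): truth gives 0; no alternative beats it.
(Checking all 64 profiles: 42 have a profitable deviation, 22 do not.)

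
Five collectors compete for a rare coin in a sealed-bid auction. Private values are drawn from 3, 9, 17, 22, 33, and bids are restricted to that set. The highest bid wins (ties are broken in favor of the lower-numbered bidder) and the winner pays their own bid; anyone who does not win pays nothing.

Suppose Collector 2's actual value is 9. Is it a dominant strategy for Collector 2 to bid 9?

Check each profile of the others' bids and compare truth against every alternative bid.
Others bid (3, 3, 3, 3): truth gives 0, best alternative gives 0.
Others bid (3, 3, 3, 9): truth gives 0, best alternative gives 0.
Others bid (3, 3, 3, 17): truth gives 0, best alternative gives 0.
Others bid (3, 3, 3, 22): truth gives 0, best alternative gives 0.
Others bid (3, 3, 3, 33): truth gives 0, best alternative gives 0.
Others bid (3, 3, 9, 3): truth gives 0, best alternative gives 0.
(Remaining 619 profiles checked similarly; truth is weakly best in each.)
In every case the truthful bid is at least as good as any alternative, so it is a dominant strategy.

Yes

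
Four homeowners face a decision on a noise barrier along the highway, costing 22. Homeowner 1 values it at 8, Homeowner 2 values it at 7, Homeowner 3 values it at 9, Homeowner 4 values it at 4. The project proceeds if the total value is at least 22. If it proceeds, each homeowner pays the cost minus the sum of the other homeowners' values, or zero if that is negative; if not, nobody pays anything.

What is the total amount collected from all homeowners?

Total value 28 ≥ cost 22, so it is built.
Homeowner 1: others sum to 20; max(0, 22 - 20) = 2.
Homeowner 2: others sum to 21; max(0, 22 - 21) = 1.
Homeowner 3: others sum to 19; max(0, 22 - 19) = 3.
Homeowner 4: others sum to 24; max(0, 22 - 24) = 0.
Total collected = 2 + 1 + 3 + 0 = 6.

6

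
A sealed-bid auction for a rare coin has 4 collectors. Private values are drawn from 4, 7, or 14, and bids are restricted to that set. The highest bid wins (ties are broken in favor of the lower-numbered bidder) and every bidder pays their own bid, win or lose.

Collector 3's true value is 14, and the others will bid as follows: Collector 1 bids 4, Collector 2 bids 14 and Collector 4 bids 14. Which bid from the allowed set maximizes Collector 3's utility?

4

Bid 4: loses but pays 4, utility -4.
Bid 7: loses but pays 7, utility -7.
Bid 14: loses but pays 14, utility -14.
The best choice is 4 with utility -4.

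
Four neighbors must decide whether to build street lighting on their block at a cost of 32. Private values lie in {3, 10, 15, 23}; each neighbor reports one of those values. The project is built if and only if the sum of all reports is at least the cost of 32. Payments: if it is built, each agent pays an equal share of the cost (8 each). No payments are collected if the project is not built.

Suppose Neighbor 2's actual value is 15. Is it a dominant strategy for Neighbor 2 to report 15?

Consider the case where Neighbor 1 reports 3, Neighbor 3 reports 3 and Neighbor 4 reports 3.
Truthful report 15: project not built, utility 0.
Report 23 instead: project built, pays 8, utility 15 - 8 = 7.
Since 7 > 0, reporting 23 is strictly better here, so truthful reporting is not dominant.

No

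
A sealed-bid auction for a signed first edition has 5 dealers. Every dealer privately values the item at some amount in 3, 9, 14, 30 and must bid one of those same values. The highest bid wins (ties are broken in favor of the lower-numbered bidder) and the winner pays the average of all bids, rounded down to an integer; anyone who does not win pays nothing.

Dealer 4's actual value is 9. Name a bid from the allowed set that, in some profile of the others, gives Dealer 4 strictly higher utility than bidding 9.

14

Suppose Dealer 1 bids 3, Dealer 2 bids 3, Dealer 3 bids 3 and Dealer 5 bids 14.
Bid 9: loses, pays 0, utility 0.
Bid 14: wins, pays 7, utility 9 - 7 = 2.
So bidding 14 beats truth here (2 > 0).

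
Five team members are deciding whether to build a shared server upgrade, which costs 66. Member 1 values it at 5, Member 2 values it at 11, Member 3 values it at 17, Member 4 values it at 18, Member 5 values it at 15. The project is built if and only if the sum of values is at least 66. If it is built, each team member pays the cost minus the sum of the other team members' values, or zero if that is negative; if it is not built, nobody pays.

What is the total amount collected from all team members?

Total value 66 ≥ cost 66, so it is built.
Member 1: others sum to 61; max(0, 66 - 61) = 5.
Member 2: others sum to 55; max(0, 66 - 55) = 11.
Member 3: others sum to 49; max(0, 66 - 49) = 17.
Member 4: others sum to 48; max(0, 66 - 48) = 18.
Member 5: others sum to 51; max(0, 66 - 51) = 15.
Total collected = 5 + 11 + 17 + 18 + 15 = 66.

66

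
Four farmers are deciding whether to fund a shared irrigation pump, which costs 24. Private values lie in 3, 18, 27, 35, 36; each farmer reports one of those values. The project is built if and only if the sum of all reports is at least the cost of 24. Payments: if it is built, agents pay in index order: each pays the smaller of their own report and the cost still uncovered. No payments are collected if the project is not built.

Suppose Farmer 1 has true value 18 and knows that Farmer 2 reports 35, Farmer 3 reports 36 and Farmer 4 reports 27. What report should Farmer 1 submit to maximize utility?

Report 3: project built, pays 3, utility 18 - 3 = 15.
Report 18: project built, pays 18, utility 18 - 18 = 0.
Report 27: project built, pays 24, utility 18 - 24 = -6.
Report 35: project built, pays 24, utility 18 - 24 = -6.
Report 36: project built, pays 24, utility 18 - 24 = -6.
The best choice is 3 with utility 15.

3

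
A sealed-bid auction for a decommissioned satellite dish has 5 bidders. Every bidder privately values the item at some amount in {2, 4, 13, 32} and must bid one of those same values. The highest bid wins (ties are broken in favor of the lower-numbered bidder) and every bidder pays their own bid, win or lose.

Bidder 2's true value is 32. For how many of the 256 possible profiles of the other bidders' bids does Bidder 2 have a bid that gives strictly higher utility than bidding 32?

118

Others bid (2, 2, 2, 2): truth gives 0; bid 4 gives 28 > 0. Violating.
Others bid (2, 2, 2, 4): truth gives 0; bid 4 gives 28 > 0. Violating.
Others bid (2, 2, 2, 13): truth gives 0; bid 13 gives 19 > 0. Violating.
Others bid (2, 2, 4, 2): truth gives 0; bid 4 gives 28 > 0. Violating.
Others bid (2, 2, 2, 32): truth gives 0; no alternative beats it.
Others bid (2, 2, 4, 32): truth gives 0; no alternative beats it.
(Checking all 256 profiles: 118 have a profitable deviation, 138 do not.)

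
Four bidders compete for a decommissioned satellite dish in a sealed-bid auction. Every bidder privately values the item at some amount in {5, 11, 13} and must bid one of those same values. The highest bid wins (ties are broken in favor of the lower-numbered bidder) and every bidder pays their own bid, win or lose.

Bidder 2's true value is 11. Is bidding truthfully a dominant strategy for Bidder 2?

Consider the case where Bidder 1 bids 5, Bidder 3 bids 5 and Bidder 4 bids 13.
Truthful bid 11: loses but pays 11, utility -11.
Bid 5 instead: loses but pays 5, utility -5.
Since -5 > -11, bidding 5 is strictly better here, so truthful bidding is not dominant.

No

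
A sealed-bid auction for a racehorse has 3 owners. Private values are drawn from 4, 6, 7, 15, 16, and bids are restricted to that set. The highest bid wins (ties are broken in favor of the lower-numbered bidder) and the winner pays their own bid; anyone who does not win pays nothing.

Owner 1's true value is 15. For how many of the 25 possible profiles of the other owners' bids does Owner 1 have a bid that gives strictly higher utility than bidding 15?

9

Others bid (4, 4): truth gives 0; bid 4 gives 11 > 0. Violating.
Others bid (4, 6): truth gives 0; bid 6 gives 9 > 0. Violating.
Others bid (4, 7): truth gives 0; bid 7 gives 8 > 0. Violating.
Others bid (6, 4): truth gives 0; bid 6 gives 9 > 0. Violating.
Others bid (4, 15): truth gives 0; no alternative beats it.
Others bid (4, 16): truth gives 0; no alternative beats it.
(Checking all 25 profiles: 9 have a profitable deviation, 16 do not.)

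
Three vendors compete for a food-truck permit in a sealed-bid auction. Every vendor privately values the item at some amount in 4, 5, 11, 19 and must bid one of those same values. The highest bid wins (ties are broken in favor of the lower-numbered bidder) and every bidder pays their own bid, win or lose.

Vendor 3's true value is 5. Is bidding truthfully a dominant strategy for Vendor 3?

No

Consider the case where Vendor 1 bids 4 and Vendor 2 bids 5.
Truthful bid 5: loses but pays 5, utility -5.
Bid 4 instead: loses but pays 4, utility -4.
Since -4 > -5, bidding 4 is strictly better here, so truthful bidding is not dominant.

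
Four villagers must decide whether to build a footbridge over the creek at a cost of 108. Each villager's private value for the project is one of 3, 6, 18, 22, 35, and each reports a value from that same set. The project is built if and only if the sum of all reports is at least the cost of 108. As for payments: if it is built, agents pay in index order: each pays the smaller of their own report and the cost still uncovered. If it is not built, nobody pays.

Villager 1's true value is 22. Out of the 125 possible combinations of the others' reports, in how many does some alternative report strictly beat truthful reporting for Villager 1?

4

Others report (22, 35, 35): truth gives 0; report 18 gives 4 > 0. Violating.
Others report (35, 22, 35): truth gives 0; report 18 gives 4 > 0. Violating.
Others report (35, 35, 22): truth gives 0; report 18 gives 4 > 0. Violating.
Others report (35, 35, 35): truth gives 0; report 3 gives 19 > 0. Violating.
Others report (3, 3, 3): truth gives 0; no alternative beats it.
Others report (3, 3, 6): truth gives 0; no alternative beats it.
(Checking all 125 profiles: 4 have a profitable deviation, 121 do not.)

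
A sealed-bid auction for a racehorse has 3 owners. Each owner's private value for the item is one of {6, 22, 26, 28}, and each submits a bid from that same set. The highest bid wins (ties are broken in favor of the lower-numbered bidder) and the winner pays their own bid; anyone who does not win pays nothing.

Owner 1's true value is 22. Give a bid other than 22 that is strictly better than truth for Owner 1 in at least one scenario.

Suppose Owner 2 bids 6 and Owner 3 bids 6.
Bid 22: wins, pays 22, utility 22 - 22 = 0.
Bid 6: wins, pays 6, utility 22 - 6 = 16.
So bidding 6 beats truth here (16 > 0).

6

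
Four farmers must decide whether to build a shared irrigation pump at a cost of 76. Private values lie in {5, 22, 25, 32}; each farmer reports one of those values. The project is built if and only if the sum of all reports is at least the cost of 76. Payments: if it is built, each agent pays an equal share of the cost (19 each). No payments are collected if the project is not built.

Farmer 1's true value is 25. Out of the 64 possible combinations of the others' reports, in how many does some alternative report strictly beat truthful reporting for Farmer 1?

Others report (5, 22, 22): truth gives 0; report 32 gives 6 > 0. Violating.
Others report (22, 5, 22): truth gives 0; report 32 gives 6 > 0. Violating.
Others report (22, 22, 5): truth gives 0; report 32 gives 6 > 0. Violating.
Others report (5, 5, 5): truth gives 0; no alternative beats it.
Others report (5, 5, 22): truth gives 0; no alternative beats it.
(Checking all 64 profiles: 3 have a profitable deviation, 61 do not.)

3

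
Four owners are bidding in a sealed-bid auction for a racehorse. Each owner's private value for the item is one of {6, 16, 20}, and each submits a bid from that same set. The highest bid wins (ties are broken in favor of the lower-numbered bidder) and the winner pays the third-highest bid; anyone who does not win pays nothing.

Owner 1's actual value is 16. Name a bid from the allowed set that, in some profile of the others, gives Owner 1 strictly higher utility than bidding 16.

Suppose Owner 2 bids 6, Owner 3 bids 6 and Owner 4 bids 20.
Bid 16: loses, pays 0, utility 0.
Bid 20: wins, pays 6, utility 16 - 6 = 10.
So bidding 20 beats truth here (10 > 0).

20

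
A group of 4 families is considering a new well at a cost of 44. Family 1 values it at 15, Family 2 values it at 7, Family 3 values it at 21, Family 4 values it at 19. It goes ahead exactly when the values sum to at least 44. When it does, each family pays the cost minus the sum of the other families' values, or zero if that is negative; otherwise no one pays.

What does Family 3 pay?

Total value 62 ≥ cost 44, so the project is built.
The other families' values sum to 41.
Cost minus that sum is 44 - 41 = 3.

3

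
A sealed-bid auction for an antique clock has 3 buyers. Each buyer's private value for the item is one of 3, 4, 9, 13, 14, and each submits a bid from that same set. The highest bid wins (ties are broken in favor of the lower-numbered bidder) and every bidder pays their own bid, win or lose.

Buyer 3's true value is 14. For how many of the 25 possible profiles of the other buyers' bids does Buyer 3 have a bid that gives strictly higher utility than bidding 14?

18

Others bid (3, 3): truth gives 0; bid 4 gives 10 > 0. Violating.
Others bid (3, 4): truth gives 0; bid 9 gives 5 > 0. Violating.
Others bid (3, 9): truth gives 0; bid 13 gives 1 > 0. Violating.
Others bid (3, 14): truth gives -14; bid 3 gives -3 > -14. Violating.
Others bid (3, 13): truth gives 0; no alternative beats it.
Others bid (4, 13): truth gives 0; no alternative beats it.
(Checking all 25 profiles: 18 have a profitable deviation, 7 do not.)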